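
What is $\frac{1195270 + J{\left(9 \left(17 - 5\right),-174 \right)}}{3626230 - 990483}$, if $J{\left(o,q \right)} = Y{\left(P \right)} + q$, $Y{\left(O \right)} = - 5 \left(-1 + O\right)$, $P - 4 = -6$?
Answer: $\frac{1195111}{2635747} \approx 0.45342$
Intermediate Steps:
$P = -2$ ($P = 4 - 6 = -2$)
$Y{\left(O \right)} = 5 - 5 O$
$J{\left(o,q \right)} = 15 + q$ ($J{\left(o,q \right)} = \left(5 - -10\right) + q = \left(5 + 10\right) + q = 15 + q$)
$\frac{1195270 + J{\left(9 \left(17 - 5\right),-174 \right)}}{3626230 - 990483} = \frac{1195270 + \left(15 - 174\right)}{3626230 - 990483} = \frac{1195270 - 159}{2635747} = 1195111 \cdot \frac{1}{2635747} = \frac{1195111}{2635747}$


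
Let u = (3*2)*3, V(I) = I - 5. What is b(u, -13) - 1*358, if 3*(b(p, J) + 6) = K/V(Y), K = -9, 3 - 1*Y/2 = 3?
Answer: -1817/5 ≈ -363.40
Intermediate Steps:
Y = 0 (Y = 6 - 2*3 = 6 - 6 = 0)
V(I) = -5 + I
u = 18 (u = 6*3 = 18)
b(p, J) = -27/5 (b(p, J) = -6 + (-9/(-5 + 0))/3 = -6 + (-9/(-5))/3 = -6 + (-9*(-⅕))/3 = -6 + (⅓)*(9/5) = -6 + ⅗ = -27/5)
b(u, -13) - 1*358 = -27/5 - 1*358 = -27/5 - 358 = -1817/5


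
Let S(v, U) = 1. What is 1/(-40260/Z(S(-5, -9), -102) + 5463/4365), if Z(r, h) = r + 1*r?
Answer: -485/9762443 ≈ -4.9680e-5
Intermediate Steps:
Z(r, h) = 2*r (Z(r, h) = r + r = 2*r)
1/(-40260/Z(S(-5, -9), -102) + 5463/4365) = 1/(-40260/(2*1) + 5463/4365) = 1/(-40260/2 + 5463*(1/4365)) = 1/(-40260*½ + 607/485) = 1/(-20130 + 607/485) = 1/(-9762443/485) = -485/9762443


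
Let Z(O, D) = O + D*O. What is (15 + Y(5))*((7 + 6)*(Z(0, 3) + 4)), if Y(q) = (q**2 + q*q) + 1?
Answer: 3432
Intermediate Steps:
Y(q) = 1 + 2*q**2 (Y(q) = (q**2 + q**2) + 1 = 2*q**2 + 1 = 1 + 2*q**2)
(15 + Y(5))*((7 + 6)*(Z(0, 3) + 4)) = (15 + (1 + 2*5**2))*((7 + 6)*(0*(1 + 3) + 4)) = (15 + (1 + 2*25))*(13*(0*4 + 4)) = (15 + (1 + 50))*(13*(0 + 4)) = (15 + 51)*(13*4) = 66*52 = 3432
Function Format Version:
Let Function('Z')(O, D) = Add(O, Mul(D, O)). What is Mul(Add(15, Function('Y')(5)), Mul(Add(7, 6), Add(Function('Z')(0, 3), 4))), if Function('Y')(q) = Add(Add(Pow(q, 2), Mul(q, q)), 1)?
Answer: 3432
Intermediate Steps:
Function('Y')(q) = Add(1, Mul(2, Pow(q, 2))) (Function('Y')(q) = Add(Add(Pow(q, 2), Pow(q, 2)), 1) = Add(Mul(2, Pow(q, 2)), 1) = Add(1, Mul(2, Pow(q, 2))))
Mul(Add(15, Function('Y')(5)), Mul(Add(7, 6), Add(Function('Z')(0, 3), 4))) = Mul(Add(15, Add(1, Mul(2, Pow(5, 2)))), Mul(Add(7, 6), Add(Mul(0, Add(1, 3)), 4))) = Mul(Add(15, Add(1, Mul(2, 25))), Mul(13, Add(Mul(0, 4), 4))) = Mul(Add(15, Add(1, 50)), Mul(13, Add(0, 4))) = Mul(Add(15, 51), Mul(13, 4)) = Mul(66, 52) = 3432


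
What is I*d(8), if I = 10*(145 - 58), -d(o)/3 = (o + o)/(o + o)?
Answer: -2610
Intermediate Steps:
d(o) = -3 (d(o) = -3*(o + o)/(o + o) = -3*2*o/(2*o) = -3*2*o*1/(2*o) = -3*1 = -3)
I = 870 (I = 10*87 = 870)
I*d(8) = 870*(-3) = -2610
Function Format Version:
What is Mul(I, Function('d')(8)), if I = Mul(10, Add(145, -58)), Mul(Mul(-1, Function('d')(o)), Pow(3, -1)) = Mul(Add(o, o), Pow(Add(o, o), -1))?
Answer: -2610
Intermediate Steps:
Function('d')(o) = -3 (Function('d')(o) = Mul(-3, Mul(Add(o, o), Pow(Add(o, o), -1))) = Mul(-3, Mul(Mul(2, o), Pow(Mul(2, o), -1))) = Mul(-3, Mul(Mul(2, o), Mul(Rational(1, 2), Pow(o, -1)))) = Mul(-3, 1) = -3)
I = 870 (I = Mul(10, 87) = 870)
Mul(I, Function('d')(8)) = Mul(870, -3) = -2610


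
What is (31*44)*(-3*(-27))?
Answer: 110484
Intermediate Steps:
(31*44)*(-3*(-27)) = 1364*81 = 110484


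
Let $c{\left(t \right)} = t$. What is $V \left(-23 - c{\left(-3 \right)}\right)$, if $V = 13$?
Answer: $-260$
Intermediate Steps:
$V \left(-23 - c{\left(-3 \right)}\right) = 13 \left(-23 - -3\right) = 13 \left(-23 + 3\right) = 13 \left(-20\right) = -260$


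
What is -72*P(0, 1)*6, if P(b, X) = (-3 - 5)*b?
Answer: 0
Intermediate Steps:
P(b, X) = -8*b
-72*P(0, 1)*6 = -(-576)*0*6 = -72*0*6 = 0*6 = 0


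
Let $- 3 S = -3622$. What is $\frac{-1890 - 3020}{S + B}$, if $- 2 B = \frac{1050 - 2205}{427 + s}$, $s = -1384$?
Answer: $- \frac{854340}{209971} \approx -4.0688$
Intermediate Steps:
$S = \frac{3622}{3}$ ($S = \left(- \frac{1}{3}\right) \left(-3622\right) = \frac{3622}{3} \approx 1207.3$)
$B = - \frac{35}{58}$ ($B = - \frac{\left(1050 - 2205\right) \frac{1}{427 - 1384}}{2} = - \frac{\left(-1155\right) \frac{1}{-957}}{2} = - \frac{\left(-1155\right) \left(- \frac{1}{957}\right)}{2} = \left(- \frac{1}{2}\right) \frac{35}{29} = - \frac{35}{58} \approx -0.60345$)
$\frac{-1890 - 3020}{S + B} = \frac{-1890 - 3020}{\frac{3622}{3} - \frac{35}{58}} = - \frac{4910}{\frac{209971}{174}} = \left(-4910\right) \frac{174}{209971} = - \frac{854340}{209971}$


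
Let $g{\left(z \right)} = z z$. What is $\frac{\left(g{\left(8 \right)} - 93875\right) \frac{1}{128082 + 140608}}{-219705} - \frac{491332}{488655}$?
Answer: $- \frac{1933635223855813}{1923102939931650} \approx -1.0055$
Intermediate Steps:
$g{\left(z \right)} = z^{2}$
$\frac{\left(g{\left(8 \right)} - 93875\right) \frac{1}{128082 + 140608}}{-219705} - \frac{491332}{488655} = \frac{\left(8^{2} - 93875\right) \frac{1}{128082 + 140608}}{-219705} - \frac{491332}{488655} = \frac{64 - 93875}{268690} \left(- \frac{1}{219705}\right) - \frac{491332}{488655} = \left(-93811\right) \frac{1}{268690} \left(- \frac{1}{219705}\right) - \frac{491332}{488655} = \left(- \frac{93811}{268690}\right) \left(- \frac{1}{219705}\right) - \frac{491332}{488655} = \frac{93811}{59032536450} - \frac{491332}{488655} = - \frac{1933635223855813}{1923102939931650}$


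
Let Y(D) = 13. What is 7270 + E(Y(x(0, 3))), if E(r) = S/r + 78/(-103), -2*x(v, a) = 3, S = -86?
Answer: 9724658/1339 ≈ 7262.6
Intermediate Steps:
x(v, a) = -3/2 (x(v, a) = -1/2*3 = -3/2)
E(r) = -78/103 - 86/r (E(r) = -86/r + 78/(-103) = -86/r + 78*(-1/103) = -86/r - 78/103 = -78/103 - 86/r)
7270 + E(Y(x(0, 3))) = 7270 + (-78/103 - 86/13) = 7270 - 9872/1339 = 9724658/1339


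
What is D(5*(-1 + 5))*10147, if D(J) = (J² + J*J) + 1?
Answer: 8127747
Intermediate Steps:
D(J) = 1 + 2*J² (D(J) = (J² + J²) + 1 = 2*J² + 1 = 1 + 2*J²)
D(5*(-1 + 5))*10147 = (1 + 2*(5*(-1 + 5))²)*10147 = (1 + 2*(5*4)²)*10147 = (1 + 2*20²)*10147 = (1 + 2*400)*10147 = (1 + 800)*10147 = 801*10147 = 8127747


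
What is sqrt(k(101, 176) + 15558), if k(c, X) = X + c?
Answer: sqrt(15835) ≈ 125.84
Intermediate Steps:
sqrt(k(101, 176) + 15558) = sqrt((176 + 101) + 15558) = sqrt(277 + 15558) = sqrt(15835)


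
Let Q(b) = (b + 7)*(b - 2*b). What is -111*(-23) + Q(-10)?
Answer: 2523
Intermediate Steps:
Q(b) = -b*(7 + b) (Q(b) = (7 + b)*(-b) = -b*(7 + b))
-111*(-23) + Q(-10) = -111*(-23) - 1*(-10)*(7 - 10) = 2553 - 1*(-10)*(-3) = 2553 - 30 = 2523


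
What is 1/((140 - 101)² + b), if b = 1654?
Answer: 1/3175 ≈ 0.00031496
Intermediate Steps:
1/((140 - 101)² + b) = 1/((140 - 101)² + 1654) = 1/(39² + 1654) = 1/(1521 + 1654) = 1/3175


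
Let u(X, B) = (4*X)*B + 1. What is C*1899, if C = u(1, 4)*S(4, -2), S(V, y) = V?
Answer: 129132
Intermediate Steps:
u(X, B) = 1 + 4*B*X (u(X, B) = 4*B*X + 1 = 1 + 4*B*X)
C = 68 (C = (1 + 4*4*1)*4 = (1 + 16)*4 = 17*4 = 68)
C*1899 = 68*1899 = 129132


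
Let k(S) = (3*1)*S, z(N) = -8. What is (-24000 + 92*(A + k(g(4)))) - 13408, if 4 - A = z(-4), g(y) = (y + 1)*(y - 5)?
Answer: -37684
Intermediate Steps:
g(y) = (1 + y)*(-5 + y)
k(S) = 3*S
A = 12 (A = 4 - 1*(-8) = 4 + 8 = 12)
(-24000 + 92*(A + k(g(4)))) - 13408 = (-24000 + 92*(12 + 3*(-5 + 4² - 4*4))) - 13408 = (-24000 + 92*(12 + 3*(-5 + 16 - 16))) - 13408 = (-24000 + 92*(12 + 3*(-5))) - 13408 = (-24000 + 92*(12 - 15)) - 13408 = (-24000 + 92*(-3)) - 13408 = (-24000 - 276) - 13408 = -24276 - 13408 = -37684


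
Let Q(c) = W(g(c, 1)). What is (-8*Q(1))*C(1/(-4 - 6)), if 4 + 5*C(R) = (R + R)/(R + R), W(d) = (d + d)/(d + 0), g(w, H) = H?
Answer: 48/5 ≈ 9.6000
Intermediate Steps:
W(d) = 2 (W(d) = (2*d)/d = 2)
C(R) = -⅗ (C(R) = -⅘ + ((R + R)/(R + R))/5 = -⅘ + ((2*R)/((2*R)))/5 = -⅘ + ((2*R)*(1/(2*R)))/5 = -⅘ + (⅕)*1 = -⅘ + ⅕ = -⅗)
Q(c) = 2
(-8*Q(1))*C(1/(-4 - 6)) = -8*2*(-⅗) = -16*(-⅗) = 48/5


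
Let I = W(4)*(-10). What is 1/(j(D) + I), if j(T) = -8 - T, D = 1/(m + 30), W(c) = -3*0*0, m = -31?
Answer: -⅐ ≈ -0.14286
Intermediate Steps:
W(c) = 0 (W(c) = 0*0 = 0)
D = -1 (D = 1/(-31 + 30) = 1/(-1) = -1)
I = 0 (I = 0*(-10) = 0)
1/(j(D) + I) = 1/((-8 - 1*(-1)) + 0) = 1/((-8 + 1) + 0) = 1/(-7 + 0) = 1/(-7) = -⅐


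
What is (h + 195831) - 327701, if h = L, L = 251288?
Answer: 119418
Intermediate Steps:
h = 251288
(h + 195831) - 327701 = (251288 + 195831) - 327701 = 447119 - 327701 = 119418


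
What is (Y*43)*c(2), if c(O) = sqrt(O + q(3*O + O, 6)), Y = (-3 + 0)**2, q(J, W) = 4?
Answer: 387*sqrt(6) ≈ 947.95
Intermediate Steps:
Y = 9 (Y = (-3)**2 = 9)
c(O) = sqrt(4 + O) (c(O) = sqrt(O + 4) = sqrt(4 + O))
(Y*43)*c(2) = (9*43)*sqrt(4 + 2) = 387*sqrt(6)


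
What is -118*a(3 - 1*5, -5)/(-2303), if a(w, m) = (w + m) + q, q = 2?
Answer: -590/2303 ≈ -0.25619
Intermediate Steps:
a(w, m) = 2 + m + w (a(w, m) = (w + m) + 2 = (m + w) + 2 = 2 + m + w)
-118*a(3 - 1*5, -5)/(-2303) = -118*(2 - 5 + (3 - 1*5))/(-2303) = -118*(2 - 5 + (3 - 5))*(-1/2303) = -118*(2 - 5 - 2)*(-1/2303) = -118*(-5)*(-1/2303) = 590*(-1/2303) = -590/2303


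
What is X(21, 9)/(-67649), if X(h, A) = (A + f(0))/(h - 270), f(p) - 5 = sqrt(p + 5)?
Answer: 14/16844601 + sqrt(5)/16844601 ≈ 9.6387e-7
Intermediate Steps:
f(p) = 5 + sqrt(5 + p) (f(p) = 5 + sqrt(p + 5) = 5 + sqrt(5 + p))
X(h, A) = (5 + A + sqrt(5))/(-270 + h) (X(h, A) = (A + (5 + sqrt(5 + 0)))/(h - 270) = (A + (5 + sqrt(5)))/(-270 + h) = (5 + A + sqrt(5))/(-270 + h))
X(21, 9)/(-67649) = ((5 + 9 + sqrt(5))/(-270 + 21))/(-67649) = ((14 + sqrt(5))/(-249))*(-1/67649) = -(14 + sqrt(5))/249*(-1/67649) = (-14/249 - sqrt(5)/249)*(-1/67649) = 14/16844601 + sqrt(5)/16844601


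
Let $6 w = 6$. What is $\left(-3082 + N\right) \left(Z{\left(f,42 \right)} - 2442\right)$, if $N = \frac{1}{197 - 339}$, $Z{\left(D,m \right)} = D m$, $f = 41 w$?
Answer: $\frac{157552200}{71} \approx 2.219 \cdot 10^{6}$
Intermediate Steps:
$w = 1$ ($w = \frac{1}{6} \cdot 6 = 1$)
$f = 41$ ($f = 41 \cdot 1 = 41$)
$N = - \frac{1}{142}$ ($N = \frac{1}{197 + \left(-523 + 184\right)} = \frac{1}{197 - 339} = \frac{1}{-142} = - \frac{1}{142} \approx -0.0070423$)
$\left(-3082 + N\right) \left(Z{\left(f,42 \right)} - 2442\right) = \left(-3082 - \frac{1}{142}\right) \left(41 \cdot 42 - 2442\right) = - \frac{437645 \left(1722 - 2442\right)}{142} = \left(- \frac{437645}{142}\right) \left(-720\right) = \frac{157552200}{71}$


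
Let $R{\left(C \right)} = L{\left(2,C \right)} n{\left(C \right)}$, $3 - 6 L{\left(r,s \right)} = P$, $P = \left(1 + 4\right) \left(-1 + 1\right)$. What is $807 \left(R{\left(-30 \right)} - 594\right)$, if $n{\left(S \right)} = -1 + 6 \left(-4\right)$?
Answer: $- \frac{978891}{2} \approx -4.8945 \cdot 10^{5}$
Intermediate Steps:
$P = 0$ ($P = 5 \cdot 0 = 0$)
$L{\left(r,s \right)} = \frac{1}{2}$ ($L{\left(r,s \right)} = \frac{1}{2} - 0 = \frac{1}{2} + 0 = \frac{1}{2}$)
$n{\left(S \right)} = -25$ ($n{\left(S \right)} = -1 - 24 = -25$)
$R{\left(C \right)} = - \frac{25}{2}$ ($R{\left(C \right)} = \frac{1}{2} \left(-25\right) = - \frac{25}{2}$)
$807 \left(R{\left(-30 \right)} - 594\right) = 807 \left(- \frac{25}{2} - 594\right) = 807 \left(- \frac{1213}{2}\right) = - \frac{978891}{2}$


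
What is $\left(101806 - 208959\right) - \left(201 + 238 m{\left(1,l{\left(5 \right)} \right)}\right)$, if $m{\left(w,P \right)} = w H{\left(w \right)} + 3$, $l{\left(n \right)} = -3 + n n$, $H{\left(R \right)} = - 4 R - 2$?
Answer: $-106640$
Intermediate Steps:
$H{\left(R \right)} = -2 - 4 R$
$l{\left(n \right)} = -3 + n^{2}$
$m{\left(w,P \right)} = 3 + w \left(-2 - 4 w\right)$ ($m{\left(w,P \right)} = w \left(-2 - 4 w\right) + 3 = 3 + w \left(-2 - 4 w\right)$)
$\left(101806 - 208959\right) - \left(201 + 238 m{\left(1,l{\left(5 \right)} \right)}\right) = \left(101806 - 208959\right) - \left(201 + 238 \left(3 - 2 \left(1 + 2 \cdot 1\right)\right)\right) = -107153 - \left(201 + 238 \left(3 - 2 \left(1 + 2\right)\right)\right) = -107153 - \left(201 + 238 \left(3 - 2 \cdot 3\right)\right) = -107153 - \left(201 + 238 \left(3 - 6\right)\right) = -107153 - -513 = -107153 + \left(-201 + 714\right) = -107153 + 513 = -106640$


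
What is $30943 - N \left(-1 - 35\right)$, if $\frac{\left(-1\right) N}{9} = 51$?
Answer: $14419$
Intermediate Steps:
$N = -459$ ($N = \left(-9\right) 51 = -459$)
$30943 - N \left(-1 - 35\right) = 30943 - - 459 \left(-1 - 35\right) = 30943 - \left(-459\right) \left(-36\right) = 30943 - 16524 = 14419$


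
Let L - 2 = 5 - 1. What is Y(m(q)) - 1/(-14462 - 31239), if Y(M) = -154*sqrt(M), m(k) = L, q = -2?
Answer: 1/45701 - 154*sqrt(6) ≈ -377.22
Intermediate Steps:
L = 6 (L = 2 + (5 - 1) = 2 + 4 = 6)
m(k) = 6
Y(m(q)) - 1/(-14462 - 31239) = -154*sqrt(6) - 1/(-14462 - 31239) = -154*sqrt(6) - 1/(-45701) = -154*sqrt(6) - 1*(-1/45701) = -154*sqrt(6) + 1/45701 = 1/45701 - 154*sqrt(6)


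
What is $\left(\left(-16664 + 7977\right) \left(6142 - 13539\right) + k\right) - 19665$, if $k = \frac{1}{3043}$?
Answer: $\frac{195476459183}{3043} \approx 6.4238 \cdot 10^{7}$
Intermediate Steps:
$k = \frac{1}{3043} \approx 0.00032862$
$\left(\left(-16664 + 7977\right) \left(6142 - 13539\right) + k\right) - 19665 = \left(\left(-16664 + 7977\right) \left(6142 - 13539\right) + \frac{1}{3043}\right) - 19665 = \left(\left(-8687\right) \left(-7397\right) + \frac{1}{3043}\right) - 19665 = \left(64257739 + \frac{1}{3043}\right) - 19665 = \frac{195536299778}{3043} - 19665 = \frac{195476459183}{3043}$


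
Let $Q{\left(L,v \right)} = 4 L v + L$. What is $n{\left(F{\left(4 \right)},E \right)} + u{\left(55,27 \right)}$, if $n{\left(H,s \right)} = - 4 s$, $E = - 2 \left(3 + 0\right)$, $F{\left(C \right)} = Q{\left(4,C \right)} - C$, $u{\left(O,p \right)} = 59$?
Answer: $83$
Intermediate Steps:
$Q{\left(L,v \right)} = L + 4 L v$ ($Q{\left(L,v \right)} = 4 L v + L = L + 4 L v$)
$F{\left(C \right)} = 4 + 15 C$ ($F{\left(C \right)} = 4 \left(1 + 4 C\right) - C = \left(4 + 16 C\right) - C = 4 + 15 C$)
$E = -6$ ($E = \left(-2\right) 3 = -6$)
$n{\left(F{\left(4 \right)},E \right)} + u{\left(55,27 \right)} = \left(-4\right) \left(-6\right) + 59 = 24 + 59 = 83$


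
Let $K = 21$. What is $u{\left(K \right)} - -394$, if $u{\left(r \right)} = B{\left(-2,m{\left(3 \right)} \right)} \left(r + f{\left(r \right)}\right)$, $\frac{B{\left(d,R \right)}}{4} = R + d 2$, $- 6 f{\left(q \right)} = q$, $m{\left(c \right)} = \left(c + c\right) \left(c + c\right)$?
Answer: $2634$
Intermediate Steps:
$m{\left(c \right)} = 4 c^{2}$ ($m{\left(c \right)} = 2 c 2 c = 4 c^{2}$)
$f{\left(q \right)} = - \frac{q}{6}$
$B{\left(d,R \right)} = 4 R + 8 d$ ($B{\left(d,R \right)} = 4 \left(R + d 2\right) = 4 \left(R + 2 d\right) = 4 R + 8 d$)
$u{\left(r \right)} = \frac{320 r}{3}$ ($u{\left(r \right)} = \left(4 \cdot 4 \cdot 3^{2} + 8 \left(-2\right)\right) \left(r - \frac{r}{6}\right) = \left(4 \cdot 4 \cdot 9 - 16\right) \frac{5 r}{6} = \left(4 \cdot 36 - 16\right) \frac{5 r}{6} = \left(144 - 16\right) \frac{5 r}{6} = 128 \frac{5 r}{6} = \frac{320 r}{3}$)
$u{\left(K \right)} - -394 = \frac{320}{3} \cdot 21 - -394 = 2240 + 394 = 2634$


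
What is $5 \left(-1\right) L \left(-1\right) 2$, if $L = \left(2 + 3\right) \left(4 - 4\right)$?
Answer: $0$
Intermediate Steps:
$L = 0$ ($L = 5 \cdot 0 = 0$)
$5 \left(-1\right) L \left(-1\right) 2 = 5 \left(-1\right) 0 \left(-1\right) 2 = - 5 \cdot 0 \cdot 2 = \left(-5\right) 0 = 0$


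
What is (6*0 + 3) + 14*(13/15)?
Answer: 227/15 ≈ 15.133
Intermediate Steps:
(6*0 + 3) + 14*(13/15) = (0 + 3) + 14*(13*(1/15)) = 3 + 14*(13/15) = 3 + 182/15 = 227/15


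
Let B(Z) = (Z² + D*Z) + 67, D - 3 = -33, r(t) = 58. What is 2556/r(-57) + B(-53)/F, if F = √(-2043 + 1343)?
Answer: 1278/29 - 319*I*√7/5 ≈ 44.069 - 168.8*I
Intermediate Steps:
F = 10*I*√7 (F = √(-700) = 10*I*√7 ≈ 26.458*I)
D = -30 (D = 3 - 33 = -30)
B(Z) = 67 + Z² - 30*Z (B(Z) = (Z² - 30*Z) + 67 = 67 + Z² - 30*Z)
2556/r(-57) + B(-53)/F = 2556/58 + (67 + (-53)² - 30*(-53))/((10*I*√7)) = 2556*(1/58) + (67 + 2809 + 1590)*(-I*√7/70) = 1278/29 + 4466*(-I*√7/70) = 1278/29 - 319*I*√7/5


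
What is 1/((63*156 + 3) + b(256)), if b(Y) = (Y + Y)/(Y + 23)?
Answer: 279/2743361 ≈ 0.00010170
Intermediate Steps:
b(Y) = 2*Y/(23 + Y) (b(Y) = (2*Y)/(23 + Y) = 2*Y/(23 + Y))
1/((63*156 + 3) + b(256)) = 1/((63*156 + 3) + 2*256/(23 + 256)) = 1/((9828 + 3) + 2*256/279) = 1/(9831 + 2*256*(1/279)) = 1/(9831 + 512/279) = 1/(2743361/279) = 279/2743361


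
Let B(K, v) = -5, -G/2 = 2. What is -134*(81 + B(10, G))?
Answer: -10184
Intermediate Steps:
G = -4 (G = -2*2 = -4)
-134*(81 + B(10, G)) = -134*(81 - 5) = -134*76 = -10184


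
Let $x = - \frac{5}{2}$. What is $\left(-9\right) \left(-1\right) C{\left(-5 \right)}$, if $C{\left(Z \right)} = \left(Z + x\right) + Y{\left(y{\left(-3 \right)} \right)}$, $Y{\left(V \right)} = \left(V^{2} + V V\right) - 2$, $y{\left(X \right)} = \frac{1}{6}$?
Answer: $-85$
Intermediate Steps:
$x = - \frac{5}{2}$ ($x = \left(-5\right) \frac{1}{2} = - \frac{5}{2} \approx -2.5$)
$y{\left(X \right)} = \frac{1}{6}$
$Y{\left(V \right)} = -2 + 2 V^{2}$ ($Y{\left(V \right)} = \left(V^{2} + V^{2}\right) - 2 = 2 V^{2} - 2 = -2 + 2 V^{2}$)
$C{\left(Z \right)} = - \frac{40}{9} + Z$ ($C{\left(Z \right)} = \left(Z - \frac{5}{2}\right) - \left(2 - \frac{2}{36}\right) = \left(- \frac{5}{2} + Z\right) + \left(-2 + 2 \cdot \frac{1}{36}\right) = \left(- \frac{5}{2} + Z\right) + \left(-2 + \frac{1}{18}\right) = \left(- \frac{5}{2} + Z\right) - \frac{35}{18} = - \frac{40}{9} + Z$)
$\left(-9\right) \left(-1\right) C{\left(-5 \right)} = \left(-9\right) \left(-1\right) \left(- \frac{40}{9} - 5\right) = 9 \left(- \frac{85}{9}\right) = -85$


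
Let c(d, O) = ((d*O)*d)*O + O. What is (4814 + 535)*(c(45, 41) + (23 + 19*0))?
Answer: 18208472061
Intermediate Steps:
c(d, O) = O + O**2*d**2 (c(d, O) = ((O*d)*d)*O + O = (O*d**2)*O + O = O**2*d**2 + O = O + O**2*d**2)
(4814 + 535)*(c(45, 41) + (23 + 19*0)) = (4814 + 535)*(41*(1 + 41*45**2) + (23 + 19*0)) = 5349*(41*(1 + 41*2025) + (23 + 0)) = 5349*(41*(1 + 83025) + 23) = 5349*(41*83026 + 23) = 5349*(3404066 + 23) = 5349*3404089 = 18208472061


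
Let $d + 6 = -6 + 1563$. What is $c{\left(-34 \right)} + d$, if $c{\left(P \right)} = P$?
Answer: $1517$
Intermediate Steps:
$d = 1551$ ($d = -6 + \left(-6 + 1563\right) = -6 + 1557 = 1551$)
$c{\left(-34 \right)} + d = -34 + 1551 = 1517$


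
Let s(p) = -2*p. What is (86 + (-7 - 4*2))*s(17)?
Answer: -2414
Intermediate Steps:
(86 + (-7 - 4*2))*s(17) = (86 + (-7 - 4*2))*(-2*17) = (86 + (-7 - 8))*(-34) = (86 - 15)*(-34) = 71*(-34) = -2414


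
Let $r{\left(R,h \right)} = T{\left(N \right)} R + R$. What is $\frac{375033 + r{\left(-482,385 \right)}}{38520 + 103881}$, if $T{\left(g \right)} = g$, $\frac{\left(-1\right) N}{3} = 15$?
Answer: $\frac{396241}{142401} \approx 2.7826$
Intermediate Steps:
$N = -45$ ($N = \left(-3\right) 15 = -45$)
$r{\left(R,h \right)} = - 44 R$ ($r{\left(R,h \right)} = - 45 R + R = - 44 R$)
$\frac{375033 + r{\left(-482,385 \right)}}{38520 + 103881} = \frac{375033 - -21208}{38520 + 103881} = \frac{375033 + 21208}{142401} = 396241 \cdot \frac{1}{142401} = \frac{396241}{142401}$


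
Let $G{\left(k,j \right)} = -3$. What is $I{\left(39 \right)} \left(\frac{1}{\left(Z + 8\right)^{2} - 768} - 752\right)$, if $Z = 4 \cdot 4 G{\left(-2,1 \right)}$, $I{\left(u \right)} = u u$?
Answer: $- \frac{73202571}{64} \approx -1.1438 \cdot 10^{6}$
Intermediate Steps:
$I{\left(u \right)} = u^{2}$
$Z = -48$ ($Z = 4 \cdot 4 \left(-3\right) = 16 \left(-3\right) = -48$)
$I{\left(39 \right)} \left(\frac{1}{\left(Z + 8\right)^{2} - 768} - 752\right) = 39^{2} \left(\frac{1}{\left(-48 + 8\right)^{2} - 768} - 752\right) = 1521 \left(\frac{1}{\left(-40\right)^{2} - 768} - 752\right) = 1521 \left(\frac{1}{1600 - 768} - 752\right) = 1521 \left(\frac{1}{832} - 752\right) = 1521 \left(- \frac{625663}{832}\right) = - \frac{73202571}{64}$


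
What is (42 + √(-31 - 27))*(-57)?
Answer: -2394 - 57*I*√58 ≈ -2394.0 - 434.1*I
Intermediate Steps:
(42 + √(-31 - 27))*(-57) = (42 + √(-58))*(-57) = (42 + I*√58)*(-57) = -2394 - 57*I*√58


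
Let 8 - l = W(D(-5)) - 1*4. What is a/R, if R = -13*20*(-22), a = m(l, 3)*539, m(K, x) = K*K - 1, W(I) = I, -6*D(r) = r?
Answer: 218197/18720 ≈ 11.656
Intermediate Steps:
D(r) = -r/6
l = 67/6 (l = 8 - (-⅙*(-5) - 1*4) = 8 - (⅚ - 4) = 8 - 1*(-19/6) = 8 + 19/6 = 67/6 ≈ 11.167)
m(K, x) = -1 + K² (m(K, x) = K² - 1 = -1 + K²)
a = 2400167/36 (a = (-1 + (67/6)²)*539 = (-1 + 4489/36)*539 = (4453/36)*539 = 2400167/36 ≈ 66671.)
R = 5720 (R = -260*(-22) = 5720)
a/R = (2400167/36)/5720 = (2400167/36)*(1/5720) = 218197/18720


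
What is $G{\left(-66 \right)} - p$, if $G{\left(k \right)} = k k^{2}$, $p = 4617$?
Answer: $-292113$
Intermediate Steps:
$G{\left(k \right)} = k^{3}$
$G{\left(-66 \right)} - p = \left(-66\right)^{3} - 4617 = -287496 - 4617 = -292113$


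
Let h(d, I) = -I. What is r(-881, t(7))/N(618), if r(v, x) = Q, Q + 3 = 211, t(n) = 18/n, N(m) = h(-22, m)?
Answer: -104/309 ≈ -0.33657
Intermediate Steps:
N(m) = -m
Q = 208 (Q = -3 + 211 = 208)
r(v, x) = 208
r(-881, t(7))/N(618) = 208/((-1*618)) = 208/(-618) = 208*(-1/618) = -104/309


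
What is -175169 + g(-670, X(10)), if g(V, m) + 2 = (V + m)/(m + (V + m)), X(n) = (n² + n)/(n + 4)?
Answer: -160455709/916 ≈ -1.7517e+5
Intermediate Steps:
X(n) = (n + n²)/(4 + n)
g(V, m) = -2 + (V + m)/(V + 2*m) (g(V, m) = -2 + (V + m)/(m + (V + m)) = -2 + (V + m)/(V + 2*m))
-175169 + g(-670, X(10)) = -175169 + (-1*(-670) - 30*(1 + 10)/(4 + 10))/(-670 + 2*(10*(1 + 10)/(4 + 10))) = -175169 + (670 - 30*11/14)/(-670 + 2*(10*11/14)) = -175169 + (670 - 30*11/14)/(-670 + 2*(10*(1/14)*11)) = -175169 + (670 - 3*55/7)/(-670 + 2*(55/7)) = -175169 + (670 - 165/7)/(-670 + 110/7) = -175169 + (4525/7)/(-4580/7) = -175169 - 7/4580*4525/7 = -175169 - 905/916 = -160455709/916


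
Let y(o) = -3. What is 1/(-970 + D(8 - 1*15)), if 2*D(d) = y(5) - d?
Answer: -1/968 ≈ -0.0010331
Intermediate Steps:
D(d) = -3/2 - d/2 (D(d) = (-3 - d)/2 = -3/2 - d/2)
1/(-970 + D(8 - 1*15)) = 1/(-970 + (-3/2 - (8 - 1*15)/2)) = 1/(-970 + (-3/2 - (8 - 15)/2)) = 1/(-970 + (-3/2 - ½*(-7))) = 1/(-970 + (-3/2 + 7/2)) = 1/(-970 + 2) = 1/(-968) = -1/968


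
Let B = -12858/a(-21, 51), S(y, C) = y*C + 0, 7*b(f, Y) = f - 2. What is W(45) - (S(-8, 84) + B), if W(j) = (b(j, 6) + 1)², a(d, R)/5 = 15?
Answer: 1095714/1225 ≈ 894.46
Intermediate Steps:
b(f, Y) = -2/7 + f/7 (b(f, Y) = (f - 2)/7 = (-2 + f)/7 = -2/7 + f/7)
a(d, R) = 75 (a(d, R) = 5*15 = 75)
S(y, C) = C*y (S(y, C) = C*y + 0 = C*y)
B = -4286/25 (B = -12858/75 = -12858*1/75 = -4286/25 ≈ -171.44)
W(j) = (5/7 + j/7)² (W(j) = ((-2/7 + j/7) + 1)² = (5/7 + j/7)²)
W(45) - (S(-8, 84) + B) = (5 + 45)²/49 - (84*(-8) - 4286/25) = (1/49)*50² - (-672 - 4286/25) = (1/49)*2500 - 1*(-21086/25) = 2500/49 + 21086/25 = 1095714/1225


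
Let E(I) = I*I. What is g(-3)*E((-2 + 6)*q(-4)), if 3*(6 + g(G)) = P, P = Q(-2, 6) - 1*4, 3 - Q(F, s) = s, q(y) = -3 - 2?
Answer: -10000/3 ≈ -3333.3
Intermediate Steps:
q(y) = -5
Q(F, s) = 3 - s
P = -7 (P = (3 - 1*6) - 1*4 = (3 - 6) - 4 = -3 - 4 = -7)
E(I) = I**2
g(G) = -25/3 (g(G) = -6 + (1/3)*(-7) = -6 - 7/3 = -25/3)
g(-3)*E((-2 + 6)*q(-4)) = -25*25*(-2 + 6)**2/3 = -25*(4*(-5))**2/3 = -25/3*(-20)**2 = -25/3*400 = -10000/3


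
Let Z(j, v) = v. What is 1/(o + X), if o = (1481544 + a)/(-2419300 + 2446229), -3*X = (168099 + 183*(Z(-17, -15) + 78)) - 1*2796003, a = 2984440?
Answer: 26929/23489920109 ≈ 1.1464e-6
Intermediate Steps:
X = 872125 (X = -((168099 + 183*(-15 + 78)) - 1*2796003)/3 = -((168099 + 183*63) - 2796003)/3 = -((168099 + 11529) - 2796003)/3 = -(179628 - 2796003)/3 = -1/3*(-2616375) = 872125)
o = 4465984/26929 (o = (1481544 + 2984440)/(-2419300 + 2446229) = 4465984/26929 ≈ 165.84)
1/(o + X) = 1/(4465984/26929 + 872125) = 1/(23489920109/26929) = 26929/23489920109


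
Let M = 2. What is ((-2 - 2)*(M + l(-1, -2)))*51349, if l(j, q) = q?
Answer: 0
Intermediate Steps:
((-2 - 2)*(M + l(-1, -2)))*51349 = ((-2 - 2)*(2 - 2))*51349 = -4*0*51349 = 0*51349 = 0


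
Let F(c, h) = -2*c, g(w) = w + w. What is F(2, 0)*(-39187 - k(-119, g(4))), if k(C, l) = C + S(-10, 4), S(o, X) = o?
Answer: 156232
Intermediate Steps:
g(w) = 2*w
k(C, l) = -10 + C (k(C, l) = C - 10 = -10 + C)
F(2, 0)*(-39187 - k(-119, g(4))) = (-2*2)*(-39187 - (-10 - 119)) = -4*(-39187 - 1*(-129)) = -4*(-39187 + 129) = -4*(-39058) = 156232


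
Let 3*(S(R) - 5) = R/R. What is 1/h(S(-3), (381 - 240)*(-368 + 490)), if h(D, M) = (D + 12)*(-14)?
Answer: -3/728 ≈ -0.0041209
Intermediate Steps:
S(R) = 16/3 (S(R) = 5 + (R/R)/3 = 5 + (1/3)*1 = 5 + 1/3 = 16/3)
h(D, M) = -168 - 14*D (h(D, M) = (12 + D)*(-14) = -168 - 14*D)
1/h(S(-3), (381 - 240)*(-368 + 490)) = 1/(-168 - 14*16/3) = 1/(-168 - 224/3) = 1/(-728/3) = -3/728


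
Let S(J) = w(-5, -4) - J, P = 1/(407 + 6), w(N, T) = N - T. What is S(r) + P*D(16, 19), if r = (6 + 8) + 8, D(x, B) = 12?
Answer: -9487/413 ≈ -22.971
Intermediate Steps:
r = 22 (r = 14 + 8 = 22)
P = 1/413 ≈ 0.0024213
S(J) = -1 - J (S(J) = (-5 - 1*(-4)) - J = (-5 + 4) - J = -1 - J)
S(r) + P*D(16, 19) = (-1 - 1*22) + (1/413)*12 = (-1 - 22) + 12/413 = -23 + 12/413 = -9487/413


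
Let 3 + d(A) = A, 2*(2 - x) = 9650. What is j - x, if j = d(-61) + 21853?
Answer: 26612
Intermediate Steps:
x = -4823 (x = 2 - ½*9650 = 2 - 4825 = -4823)
d(A) = -3 + A
j = 21789 (j = (-3 - 61) + 21853 = -64 + 21853 = 21789)
j - x = 21789 - 1*(-4823) = 21789 + 4823 = 26612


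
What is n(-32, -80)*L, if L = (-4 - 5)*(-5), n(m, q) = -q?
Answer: 3600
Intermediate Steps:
L = 45 (L = -9*(-5) = 45)
n(-32, -80)*L = -1*(-80)*45 = 80*45 = 3600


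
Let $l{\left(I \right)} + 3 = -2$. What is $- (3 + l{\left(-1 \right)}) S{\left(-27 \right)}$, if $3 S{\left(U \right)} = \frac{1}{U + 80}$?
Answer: $\frac{2}{159} \approx 0.012579$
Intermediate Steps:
$l{\left(I \right)} = -5$ ($l{\left(I \right)} = -3 - 2 = -5$)
$S{\left(U \right)} = \frac{1}{3 \left(80 + U\right)}$ ($S{\left(U \right)} = \frac{1}{3 \left(U + 80\right)} = \frac{1}{3 \left(80 + U\right)}$)
$- (3 + l{\left(-1 \right)}) S{\left(-27 \right)} = - (3 - 5) \frac{1}{3 \left(80 - 27\right)} = \left(-1\right) \left(-2\right) \frac{1}{3 \cdot 53} = 2 \cdot \frac{1}{3} \cdot \frac{1}{53} = 2 \cdot \frac{1}{159} = \frac{2}{159}$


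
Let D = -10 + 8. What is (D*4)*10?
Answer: -80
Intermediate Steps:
D = -2
(D*4)*10 = -2*4*10 = -8*10 = -80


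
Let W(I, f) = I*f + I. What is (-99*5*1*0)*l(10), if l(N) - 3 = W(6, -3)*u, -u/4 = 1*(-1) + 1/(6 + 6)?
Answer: 0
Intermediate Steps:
W(I, f) = I + I*f
u = 11/3 (u = -4*(1*(-1) + 1/(6 + 6)) = -4*(-1 + 1/12) = -4*(-11/12) = 11/3 ≈ 3.6667)
l(N) = -41 (l(N) = 3 + (6*(1 - 3))*(11/3) = 3 + (6*(-2))*(11/3) = 3 - 12*11/3 = 3 - 44 = -41)
(-99*5*1*0)*l(10) = -99*5*1*0*(-41) = -495*0*(-41) = -99*0*(-41) = 0*(-41) = 0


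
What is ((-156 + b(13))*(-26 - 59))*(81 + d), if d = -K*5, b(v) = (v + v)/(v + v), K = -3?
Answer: 1264800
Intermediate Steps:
b(v) = 1 (b(v) = (2*v)/((2*v)) = (2*v)*(1/(2*v)) = 1)
d = 15 (d = -1*(-3)*5 = 3*5 = 15)
((-156 + b(13))*(-26 - 59))*(81 + d) = ((-156 + 1)*(-26 - 59))*(81 + 15) = -155*(-85)*96 = 13175*96 = 1264800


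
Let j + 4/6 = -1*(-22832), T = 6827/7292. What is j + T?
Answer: 499478729/21876 ≈ 22832.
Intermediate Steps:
T = 6827/7292 (T = 6827*(1/7292) = 6827/7292 ≈ 0.93623)
j = 68494/3 (j = -⅔ - 1*(-22832) = -⅔ + 22832 = 68494/3 ≈ 22831.)
j + T = 68494/3 + 6827/7292 = 499478729/21876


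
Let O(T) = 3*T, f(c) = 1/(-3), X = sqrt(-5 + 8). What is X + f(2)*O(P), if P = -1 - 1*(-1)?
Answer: sqrt(3) ≈ 1.7320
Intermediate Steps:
X = sqrt(3) ≈ 1.7320
P = 0 (P = -1 + 1 = 0)
f(c) = -1/3 (f(c) = 1*(-1/3) = -1/3)
X + f(2)*O(P) = sqrt(3) - 0 = sqrt(3) - 1/3*0 = sqrt(3) + 0 = sqrt(3)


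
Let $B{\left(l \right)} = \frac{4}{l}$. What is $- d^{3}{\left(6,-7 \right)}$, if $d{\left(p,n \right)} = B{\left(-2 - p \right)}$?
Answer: $\frac{1}{8} \approx 0.125$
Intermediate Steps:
$d{\left(p,n \right)} = \frac{4}{-2 - p}$
$- d^{3}{\left(6,-7 \right)} = - \left(- \frac{4}{2 + 6}\right)^{3} = - \left(- \frac{4}{8}\right)^{3} = - \left(\left(-4\right) \frac{1}{8}\right)^{3} = - \left(- \frac{1}{2}\right)^{3} = \left(-1\right) \left(- \frac{1}{8}\right) = \frac{1}{8}$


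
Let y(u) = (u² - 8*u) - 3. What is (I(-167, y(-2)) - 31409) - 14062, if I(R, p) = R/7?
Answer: -318464/7 ≈ -45495.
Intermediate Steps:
y(u) = -3 + u² - 8*u
I(R, p) = R/7 (I(R, p) = R*(⅐) = R/7)
(I(-167, y(-2)) - 31409) - 14062 = ((⅐)*(-167) - 31409) - 14062 = (-167/7 - 31409) - 14062 = -220030/7 - 14062 = -318464/7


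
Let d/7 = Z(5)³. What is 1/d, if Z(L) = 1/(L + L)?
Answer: 1000/7 ≈ 142.86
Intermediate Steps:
Z(L) = 1/(2*L)
d = 7/1000 (d = 7*((½)/5)³ = 7*((½)*(⅕))³ = 7*(⅒)³ = 7*(1/1000) = 7/1000 ≈ 0.0070000)
1/d = 1/(7/1000) = 1000/7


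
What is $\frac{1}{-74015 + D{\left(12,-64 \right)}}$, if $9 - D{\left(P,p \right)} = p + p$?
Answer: $- \frac{1}{73878} \approx -1.3536 \cdot 10^{-5}$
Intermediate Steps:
$D{\left(P,p \right)} = 9 - 2 p$ ($D{\left(P,p \right)} = 9 - \left(p + p\right) = 9 - 2 p$)
$\frac{1}{-74015 + D{\left(12,-64 \right)}} = \frac{1}{-74015 + \left(9 - -128\right)} = \frac{1}{-74015 + \left(9 + 128\right)} = \frac{1}{-74015 + 137} = \frac{1}{-73878} = - \frac{1}{73878}$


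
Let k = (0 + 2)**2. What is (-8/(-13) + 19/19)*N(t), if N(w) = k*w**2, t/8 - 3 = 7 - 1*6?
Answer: 86016/13 ≈ 6616.6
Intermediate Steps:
t = 32 (t = 24 + 8*(7 - 1*6) = 24 + 8*(7 - 6) = 24 + 8*1 = 24 + 8 = 32)
k = 4 (k = 2**2 = 4)
N(w) = 4*w**2
(-8/(-13) + 19/19)*N(t) = (-8/(-13) + 19/19)*(4*32**2) = (-8*(-1/13) + 19*(1/19))*(4*1024) = (8/13 + 1)*4096 = (21/13)*4096 = 86016/13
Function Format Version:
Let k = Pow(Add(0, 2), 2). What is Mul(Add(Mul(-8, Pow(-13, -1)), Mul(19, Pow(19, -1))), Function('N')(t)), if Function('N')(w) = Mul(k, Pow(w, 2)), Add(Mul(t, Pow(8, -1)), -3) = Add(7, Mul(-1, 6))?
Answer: Rational(86016, 13) ≈ 6616.6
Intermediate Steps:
t = 32 (t = Add(24, Mul(8, Add(7, Mul(-1, 6)))) = Add(24, Mul(8, Add(7, -6))) = Add(24, Mul(8, 1)) = Add(24, 8) = 32)
k = 4 (k = Pow(2, 2) = 4)
Function('N')(w) = Mul(4, Pow(w, 2))
Mul(Add(Mul(-8, Pow(-13, -1)), Mul(19, Pow(19, -1))), Function('N')(t)) = Mul(Add(Mul(-8, Pow(-13, -1)), Mul(19, Pow(19, -1))), Mul(4, Pow(32, 2))) = Mul(Add(Mul(-8, Rational(-1, 13)), Mul(19, Rational(1, 19))), Mul(4, 1024)) = Mul(Add(Rational(8, 13), 1), 4096) = Mul(Rational(21, 13), 4096) = Rational(86016, 13)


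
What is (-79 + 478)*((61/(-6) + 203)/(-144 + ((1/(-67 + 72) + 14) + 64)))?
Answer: -109915/94 ≈ -1169.3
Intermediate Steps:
(-79 + 478)*((61/(-6) + 203)/(-144 + ((1/(-67 + 72) + 14) + 64))) = 399*((61*(-⅙) + 203)/(-144 + ((1/5 + 14) + 64))) = 399*((-61/6 + 203)/(-144 + ((⅕ + 14) + 64))) = 399*(1157/(6*(-144 + (71/5 + 64)))) = 399*(1157/(6*(-144 + 391/5))) = 399*(1157/(6*(-329/5))) = 399*((1157/6)*(-5/329)) = 399*(-5785/1974) = -109915/94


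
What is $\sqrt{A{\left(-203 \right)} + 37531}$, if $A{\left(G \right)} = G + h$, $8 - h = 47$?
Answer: $7 \sqrt{761} \approx 193.1$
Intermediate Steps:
$h = -39$ ($h = 8 - 47 = -39$)
$A{\left(G \right)} = -39 + G$ ($A{\left(G \right)} = G - 39 = -39 + G$)
$\sqrt{A{\left(-203 \right)} + 37531} = \sqrt{\left(-39 - 203\right) + 37531} = \sqrt{-242 + 37531} = \sqrt{37289} = 7 \sqrt{761}$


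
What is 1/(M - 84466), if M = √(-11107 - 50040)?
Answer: -84466/7134566303 - I*√61147/7134566303 ≈ -1.1839e-5 - 3.4659e-8*I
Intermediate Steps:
M = I*√61147 (M = √(-61147) = I*√61147 ≈ 247.28*I)
1/(M - 84466) = 1/(I*√61147 - 84466) = 1/(-84466 + I*√61147)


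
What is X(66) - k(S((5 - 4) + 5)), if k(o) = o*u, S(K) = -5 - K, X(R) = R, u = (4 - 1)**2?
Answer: 165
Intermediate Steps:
u = 9 (u = 3**2 = 9)
k(o) = 9*o (k(o) = o*9 = 9*o)
X(66) - k(S((5 - 4) + 5)) = 66 - 9*(-5 - ((5 - 4) + 5)) = 66 - 9*(-5 - (1 + 5)) = 66 - 9*(-5 - 1*6) = 66 - 9*(-5 - 6) = 66 - 9*(-11) = 66 - 1*(-99) = 66 + 99 = 165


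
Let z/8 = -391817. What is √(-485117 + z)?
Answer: I*√3619653 ≈ 1902.5*I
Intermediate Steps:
z = -3134536 (z = 8*(-391817) = -3134536)
√(-485117 + z) = √(-485117 - 3134536) = √(-3619653) = I*√3619653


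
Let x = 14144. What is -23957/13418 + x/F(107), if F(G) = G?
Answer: 187220793/1435726 ≈ 130.40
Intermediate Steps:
-23957/13418 + x/F(107) = -23957/13418 + 14144/107 = 187220793/1435726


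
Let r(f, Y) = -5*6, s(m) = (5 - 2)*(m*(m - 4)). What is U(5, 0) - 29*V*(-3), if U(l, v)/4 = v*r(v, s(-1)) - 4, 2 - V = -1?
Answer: 245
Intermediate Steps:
V = 3 (V = 2 - 1*(-1) = 2 + 1 = 3)
s(m) = 3*m*(-4 + m) (s(m) = 3*(m*(-4 + m)) = 3*m*(-4 + m))
r(f, Y) = -30
U(l, v) = -16 - 120*v (U(l, v) = 4*(v*(-30) - 4) = 4*(-30*v - 4) = 4*(-4 - 30*v) = -16 - 120*v)
U(5, 0) - 29*V*(-3) = (-16 - 120*0) - 87*(-3) = (-16 + 0) - 29*(-9) = -16 + 261 = 245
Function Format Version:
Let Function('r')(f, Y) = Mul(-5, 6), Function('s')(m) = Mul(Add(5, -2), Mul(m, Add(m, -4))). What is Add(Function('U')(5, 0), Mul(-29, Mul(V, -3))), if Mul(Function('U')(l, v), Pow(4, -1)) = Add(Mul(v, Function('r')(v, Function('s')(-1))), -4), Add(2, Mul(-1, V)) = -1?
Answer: 245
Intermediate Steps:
V = 3 (V = Add(2, Mul(-1, -1)) = Add(2, 1) = 3)
Function('s')(m) = Mul(3, m, Add(-4, m)) (Function('s')(m) = Mul(3, Mul(m, Add(-4, m))) = Mul(3, m, Add(-4, m)))
Function('r')(f, Y) = -30
Function('U')(l, v) = Add(-16, Mul(-120, v)) (Function('U')(l, v) = Mul(4, Add(Mul(v, -30), -4)) = Mul(4, Add(Mul(-30, v), -4)) = Mul(4, Add(-4, Mul(-30, v))) = Add(-16, Mul(-120, v)))
Add(Function('U')(5, 0), Mul(-29, Mul(V, -3))) = Add(Add(-16, Mul(-120, 0)), Mul(-29, Mul(3, -3))) = Add(Add(-16, 0), Mul(-29, -9)) = Add(-16, 261) = 245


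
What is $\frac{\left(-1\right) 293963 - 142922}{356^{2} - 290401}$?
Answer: $\frac{87377}{32733} \approx 2.6694$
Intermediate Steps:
$\frac{\left(-1\right) 293963 - 142922}{356^{2} - 290401} = \frac{-293963 - 142922}{126736 - 290401} = - \frac{436885}{-163665} = \left(-436885\right) \left(- \frac{1}{163665}\right) = \frac{87377}{32733}$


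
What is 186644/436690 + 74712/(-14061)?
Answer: -5000263666/1023383015 ≈ -4.8860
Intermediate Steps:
186644/436690 + 74712/(-14061) = 186644*(1/436690) + 74712*(-1/14061) = 93322/218345 - 24904/4687 = -5000263666/1023383015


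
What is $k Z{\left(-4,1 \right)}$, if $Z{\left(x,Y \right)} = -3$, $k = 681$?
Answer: $-2043$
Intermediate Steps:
$k Z{\left(-4,1 \right)} = 681 \left(-3\right) = -2043$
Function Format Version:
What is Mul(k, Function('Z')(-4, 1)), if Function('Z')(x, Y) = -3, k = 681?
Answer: -2043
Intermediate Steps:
Mul(k, Function('Z')(-4, 1)) = Mul(681, -3) = -2043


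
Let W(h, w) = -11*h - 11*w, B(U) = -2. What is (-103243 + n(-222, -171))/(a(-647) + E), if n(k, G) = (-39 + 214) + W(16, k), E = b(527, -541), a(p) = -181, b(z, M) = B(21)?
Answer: 100802/183 ≈ 550.83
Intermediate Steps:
b(z, M) = -2
E = -2
n(k, G) = -1 - 11*k (n(k, G) = (-39 + 214) + (-11*16 - 11*k) = 175 + (-176 - 11*k) = -1 - 11*k)
(-103243 + n(-222, -171))/(a(-647) + E) = (-103243 + (-1 - 11*(-222)))/(-181 - 2) = (-103243 + (-1 + 2442))/(-183) = (-103243 + 2441)*(-1/183) = -100802*(-1/183) = 100802/183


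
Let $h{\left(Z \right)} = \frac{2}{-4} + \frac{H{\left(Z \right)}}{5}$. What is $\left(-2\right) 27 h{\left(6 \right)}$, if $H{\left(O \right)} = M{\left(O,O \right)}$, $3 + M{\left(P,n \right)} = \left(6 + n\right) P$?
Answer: $- \frac{3591}{5} \approx -718.2$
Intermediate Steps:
$M{\left(P,n \right)} = -3 + P \left(6 + n\right)$ ($M{\left(P,n \right)} = -3 + \left(6 + n\right) P = -3 + P \left(6 + n\right)$)
$H{\left(O \right)} = -3 + O^{2} + 6 O$ ($H{\left(O \right)} = -3 + 6 O + O O = -3 + 6 O + O^{2} = -3 + O^{2} + 6 O$)
$h{\left(Z \right)} = - \frac{11}{10} + \frac{Z^{2}}{5} + \frac{6 Z}{5}$ ($h{\left(Z \right)} = \frac{2}{-4} + \frac{-3 + Z^{2} + 6 Z}{5} = 2 \left(- \frac{1}{4}\right) + \left(-3 + Z^{2} + 6 Z\right) \frac{1}{5} = - \frac{1}{2} + \left(- \frac{3}{5} + \frac{Z^{2}}{5} + \frac{6 Z}{5}\right) = - \frac{11}{10} + \frac{Z^{2}}{5} + \frac{6 Z}{5}$)
$\left(-2\right) 27 h{\left(6 \right)} = \left(-2\right) 27 \left(- \frac{11}{10} + \frac{6^{2}}{5} + \frac{6}{5} \cdot 6\right) = - 54 \left(- \frac{11}{10} + \frac{1}{5} \cdot 36 + \frac{36}{5}\right) = - 54 \left(- \frac{11}{10} + \frac{36}{5} + \frac{36}{5}\right) = \left(-54\right) \frac{133}{10} = - \frac{3591}{5}$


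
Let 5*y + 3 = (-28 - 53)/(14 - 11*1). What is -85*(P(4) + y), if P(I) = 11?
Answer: -425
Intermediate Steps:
y = -6 (y = -3/5 + ((-28 - 53)/(14 - 11*1))/5 = -3/5 + (-81/(14 - 11))/5 = -3/5 + (-81/3)/5 = -3/5 + (-81*1/3)/5 = -3/5 + (1/5)*(-27) = -3/5 - 27/5 = -6)
-85*(P(4) + y) = -85*(11 - 6) = -85*5 = -425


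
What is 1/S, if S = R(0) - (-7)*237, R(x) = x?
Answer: 1/1659 ≈ 0.00060277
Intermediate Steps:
S = 1659 (S = 0 - (-7)*237 = 0 - 1*(-1659) = 0 + 1659 = 1659)
1/S = 1/1659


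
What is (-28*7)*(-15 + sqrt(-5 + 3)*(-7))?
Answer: 2940 + 1372*I*sqrt(2) ≈ 2940.0 + 1940.3*I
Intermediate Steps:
(-28*7)*(-15 + sqrt(-5 + 3)*(-7)) = -196*(-15 + sqrt(-2)*(-7)) = -196*(-15 + (I*sqrt(2))*(-7)) = -196*(-15 - 7*I*sqrt(2)) = 2940 + 1372*I*sqrt(2)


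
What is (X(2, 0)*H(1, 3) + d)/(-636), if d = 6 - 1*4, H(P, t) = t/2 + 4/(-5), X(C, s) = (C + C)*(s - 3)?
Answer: 8/795 ≈ 0.010063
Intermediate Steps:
X(C, s) = 2*C*(-3 + s) (X(C, s) = (2*C)*(-3 + s) = 2*C*(-3 + s))
H(P, t) = -⅘ + t/2 (H(P, t) = t*(½) + 4*(-⅕) = t/2 - ⅘ = -⅘ + t/2)
d = 2 (d = 6 - 4 = 2)
(X(2, 0)*H(1, 3) + d)/(-636) = ((2*2*(-3 + 0))*(-⅘ + (½)*3) + 2)/(-636) = ((2*2*(-3))*(-⅘ + 3/2) + 2)*(-1/636) = (-12*7/10 + 2)*(-1/636) = (-42/5 + 2)*(-1/636) = -32/5*(-1/636) = 8/795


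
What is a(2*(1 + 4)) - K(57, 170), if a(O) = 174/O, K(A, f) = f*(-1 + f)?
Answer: -143563/5 ≈ -28713.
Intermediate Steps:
a(2*(1 + 4)) - K(57, 170) = 174/((2*(1 + 4))) - 170*(-1 + 170) = 174/((2*5)) - 170*169 = 174/10 - 1*28730 = 174*(⅒) - 28730 = 87/5 - 28730 = -143563/5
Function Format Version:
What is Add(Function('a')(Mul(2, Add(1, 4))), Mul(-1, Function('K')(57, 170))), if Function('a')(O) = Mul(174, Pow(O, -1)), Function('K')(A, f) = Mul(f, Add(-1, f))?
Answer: Rational(-143563, 5) ≈ -28713.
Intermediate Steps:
Add(Function('a')(Mul(2, Add(1, 4))), Mul(-1, Function('K')(57, 170))) = Add(Mul(174, Pow(Mul(2, Add(1, 4)), -1)), Mul(-1, Mul(170, Add(-1, 170)))) = Add(Mul(174, Pow(Mul(2, 5), -1)), Mul(-1, Mul(170, 169))) = Add(Mul(174, Pow(10, -1)), Mul(-1, 28730)) = Add(Mul(174, Rational(1, 10)), -28730) = Add(Rational(87, 5), -28730) = Rational(-143563, 5)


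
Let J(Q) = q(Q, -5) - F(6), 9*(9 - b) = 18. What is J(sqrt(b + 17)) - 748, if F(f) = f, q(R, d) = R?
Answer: -754 + 2*sqrt(6) ≈ -749.10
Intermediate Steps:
b = 7 (b = 9 - 1/9*18 = 9 - 2 = 7)
J(Q) = -6 + Q (J(Q) = Q - 1*6 = Q - 6 = -6 + Q)
J(sqrt(b + 17)) - 748 = (-6 + sqrt(7 + 17)) - 748 = (-6 + sqrt(24)) - 748 = (-6 + 2*sqrt(6)) - 748 = -754 + 2*sqrt(6)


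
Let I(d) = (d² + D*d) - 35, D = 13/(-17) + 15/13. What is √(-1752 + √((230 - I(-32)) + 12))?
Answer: √(-85569432 + 221*I*√35876035)/221 ≈ 0.32374 + 41.858*I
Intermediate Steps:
D = 86/221 (D = 13*(-1/17) + 15*(1/13) = -13/17 + 15/13 = 86/221 ≈ 0.38914)
I(d) = -35 + d² + 86*d/221 (I(d) = (d² + 86*d/221) - 35 = -35 + d² + 86*d/221)
√(-1752 + √((230 - I(-32)) + 12)) = √(-1752 + √((230 - (-35 + (-32)² + (86/221)*(-32))) + 12)) = √(-1752 + √((230 - (-35 + 1024 - 2752/221)) + 12)) = √(-1752 + √((230 - 1*215817/221) + 12)) = √(-1752 + √((230 - 215817/221) + 12)) = √(-1752 + √(-164987/221 + 12)) = √(-1752 + √(-162335/221)) = √(-1752 + I*√35876035/221)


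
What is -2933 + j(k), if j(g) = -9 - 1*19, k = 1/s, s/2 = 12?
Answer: -2961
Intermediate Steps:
s = 24 (s = 2*12 = 24)
k = 1/24 ≈ 0.041667
j(g) = -28 (j(g) = -9 - 19 = -28)
-2933 + j(k) = -2933 - 28 = -2961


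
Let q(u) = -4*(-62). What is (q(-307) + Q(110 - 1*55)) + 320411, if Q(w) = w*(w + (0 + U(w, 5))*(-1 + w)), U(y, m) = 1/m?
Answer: 324278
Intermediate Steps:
q(u) = 248
Q(w) = w*(-⅕ + 6*w/5) (Q(w) = w*(w + (0 + 1/5)*(-1 + w)) = w*(w + (0 + ⅕)*(-1 + w)) = w*(w + (-1 + w)/5) = w*(w + (-⅕ + w/5)) = w*(-⅕ + 6*w/5))
(q(-307) + Q(110 - 1*55)) + 320411 = (248 + (110 - 1*55)*(-1 + 6*(110 - 1*55))/5) + 320411 = (248 + (110 - 55)*(-1 + 6*(110 - 55))/5) + 320411 = (248 + (⅕)*55*(-1 + 6*55)) + 320411 = (248 + (⅕)*55*(-1 + 330)) + 320411 = (248 + (⅕)*55*329) + 320411 = (248 + 3619) + 320411 = 3867 + 320411 = 324278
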